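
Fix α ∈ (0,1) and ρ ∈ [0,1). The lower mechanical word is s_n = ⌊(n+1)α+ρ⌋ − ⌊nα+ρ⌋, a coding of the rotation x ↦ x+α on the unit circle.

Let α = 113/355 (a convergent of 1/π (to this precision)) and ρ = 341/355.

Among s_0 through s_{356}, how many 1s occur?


#1s = Σ_{n=0}^{356} s_n = Σ_{n=0}^{356} (⌊(n+1)α+ρ⌋ − ⌊nα+ρ⌋)
the sum telescopes: every ⌊nα+ρ⌋ with 0 < n < 357 appears once with + and once with −, leaving ⌊357α+ρ⌋ − ⌊0·α+ρ⌋
357α + ρ = (357·113 + 341) / 355 = 40682/355
ρ = 341/355
⌊40682/355⌋ = 114,  ⌊341/355⌋ = 0
#1s = 114 − 0 = 114

114


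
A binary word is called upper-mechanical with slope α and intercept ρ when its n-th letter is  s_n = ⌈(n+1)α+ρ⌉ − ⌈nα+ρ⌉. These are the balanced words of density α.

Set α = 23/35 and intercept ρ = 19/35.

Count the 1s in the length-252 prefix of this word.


#1s = Σ_{n=0}^{251} s_n = Σ_{n=0}^{251} (⌈(n+1)α+ρ⌉ − ⌈nα+ρ⌉)
the sum telescopes: every ⌈nα+ρ⌉ with 0 < n < 252 appears once with + and once with −, leaving ⌈252α+ρ⌉ − ⌈0·α+ρ⌉
252α + ρ = (252·23 + 19) / 35 = 5815/35
ρ = 19/35
⌈5815/35⌉ = 167,  ⌈19/35⌉ = 1
#1s = 167 − 1 = 166

166


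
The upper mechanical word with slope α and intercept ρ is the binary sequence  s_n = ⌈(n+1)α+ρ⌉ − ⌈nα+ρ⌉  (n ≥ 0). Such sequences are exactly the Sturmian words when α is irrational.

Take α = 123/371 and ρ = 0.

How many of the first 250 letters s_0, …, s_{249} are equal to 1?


83

#1s = Σ_{n=0}^{249} s_n = Σ_{n=0}^{249} (⌈(n+1)α+ρ⌉ − ⌈nα+ρ⌉)
the sum telescopes: every ⌈nα+ρ⌉ with 0 < n < 250 appears once with + and once with −, leaving ⌈250α+ρ⌉ − ⌈0·α+ρ⌉
250α + ρ = (250·123) / 371 = 30750/371
ρ = 0/371
⌈30750/371⌉ = 83,  ⌈0/371⌉ = 0
#1s = 83 − 0 = 83


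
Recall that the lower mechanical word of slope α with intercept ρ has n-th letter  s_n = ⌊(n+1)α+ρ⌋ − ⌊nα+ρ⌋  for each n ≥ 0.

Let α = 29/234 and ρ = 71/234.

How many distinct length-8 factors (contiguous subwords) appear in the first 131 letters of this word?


t_n = ⌊(n·29+71)/234⌋ for n = 0 … 131:
  n=0…9: ⌊71/234⌋=0 ⌊100/234⌋=0 ⌊129/234⌋=0 ⌊158/234⌋=0 ⌊187/234⌋=0 ⌊216/234⌋=0 ⌊245/234⌋=1 ⌊274/234⌋=1 ⌊303/234⌋=1 ⌊332/234⌋=1
  n=10…19: ⌊361/234⌋=1 ⌊390/234⌋=1 ⌊419/234⌋=1 ⌊448/234⌋=1 ⌊477/234⌋=2 ⌊506/234⌋=2 ⌊535/234⌋=2 ⌊564/234⌋=2 ⌊593/234⌋=2 ⌊622/234⌋=2
  n=20…29: ⌊651/234⌋=2 ⌊680/234⌋=2 ⌊709/234⌋=3 ⌊738/234⌋=3 ⌊767/234⌋=3 ⌊796/234⌋=3 ⌊825/234⌋=3 ⌊854/234⌋=3 ⌊883/234⌋=3 ⌊912/234⌋=3
  n=30…39: ⌊941/234⌋=4 ⌊970/234⌋=4 ⌊999/234⌋=4 ⌊1028/234⌋=4 ⌊1057/234⌋=4 ⌊1086/234⌋=4 ⌊1115/234⌋=4 ⌊1144/234⌋=4 ⌊1173/234⌋=5 ⌊1202/234⌋=5
  n=40…49: ⌊1231/234⌋=5 ⌊1260/234⌋=5 ⌊1289/234⌋=5 ⌊1318/234⌋=5 ⌊1347/234⌋=5 ⌊1376/234⌋=5 ⌊1405/234⌋=6 ⌊1434/234⌋=6 ⌊1463/234⌋=6 ⌊1492/234⌋=6
  n=50…59: ⌊1521/234⌋=6 ⌊1550/234⌋=6 ⌊1579/234⌋=6 ⌊1608/234⌋=6 ⌊1637/234⌋=6 ⌊1666/234⌋=7 ⌊1695/234⌋=7 ⌊1724/234⌋=7 ⌊1753/234⌋=7 ⌊1782/234⌋=7
  n=60…69: ⌊1811/234⌋=7 ⌊1840/234⌋=7 ⌊1869/234⌋=7 ⌊1898/234⌋=8 ⌊1927/234⌋=8 ⌊1956/234⌋=8 ⌊1985/234⌋=8 ⌊2014/234⌋=8 ⌊2043/234⌋=8 ⌊2072/234⌋=8
  n=70…79: ⌊2101/234⌋=8 ⌊2130/234⌋=9 ⌊2159/234⌋=9 ⌊2188/234⌋=9 ⌊2217/234⌋=9 ⌊2246/234⌋=9 ⌊2275/234⌋=9 ⌊2304/234⌋=9 ⌊2333/234⌋=9 ⌊2362/234⌋=10
  n=80…89: ⌊2391/234⌋=10 ⌊2420/234⌋=10 ⌊2449/234⌋=10 ⌊2478/234⌋=10 ⌊2507/234⌋=10 ⌊2536/234⌋=10 ⌊2565/234⌋=10 ⌊2594/234⌋=11 ⌊2623/234⌋=11 ⌊2652/234⌋=11
  n=90…99: ⌊2681/234⌋=11 ⌊2710/234⌋=11 ⌊2739/234⌋=11 ⌊2768/234⌋=11 ⌊2797/234⌋=11 ⌊2826/234⌋=12 ⌊2855/234⌋=12 ⌊2884/234⌋=12 ⌊2913/234⌋=12 ⌊2942/234⌋=12
  n=100…109: ⌊2971/234⌋=12 ⌊3000/234⌋=12 ⌊3029/234⌋=12 ⌊3058/234⌋=13 ⌊3087/234⌋=13 ⌊3116/234⌋=13 ⌊3145/234⌋=13 ⌊3174/234⌋=13 ⌊3203/234⌋=13 ⌊3232/234⌋=13
  n=110…119: ⌊3261/234⌋=13 ⌊3290/234⌋=14 ⌊3319/234⌋=14 ⌊3348/234⌋=14 ⌊3377/234⌋=14 ⌊3406/234⌋=14 ⌊3435/234⌋=14 ⌊3464/234⌋=14 ⌊3493/234⌋=14 ⌊3522/234⌋=15
  n=120…129: ⌊3551/234⌋=15 ⌊3580/234⌋=15 ⌊3609/234⌋=15 ⌊3638/234⌋=15 ⌊3667/234⌋=15 ⌊3696/234⌋=15 ⌊3725/234⌋=15 ⌊3754/234⌋=16 ⌊3783/234⌋=16 ⌊3812/234⌋=16
  n=130…131: ⌊3841/234⌋=16 ⌊3870/234⌋=16
s_n = t_(n+1) − t_n for n = 0 … 130 gives
prefix = 00000100000001000000010000000100000001000000010000000010000000100000001000000010000000100000001000000010000000100000001000000010000
slide a length-8 window over [0..7] … [123..130] (124 windows); first occurrence of each distinct factor:
  [  0..  7] 00000100
  [  1..  8] 00001000
  [  2..  9] 00010000
  [  3.. 10] 00100000
  [  4.. 11] 01000000
  [  5.. 12] 10000000
  [  6.. 13] 00000001
  [  7.. 14] 00000010
  [ 46.. 53] 00000000
  (the other 115 windows repeat one of these)
distinct factors: {00000000, 00000001, 00000010, 00000100, 00001000, 00010000, 00100000, 01000000, 10000000}
count = 9  (Sturmian bound for length 8 is 9)

9


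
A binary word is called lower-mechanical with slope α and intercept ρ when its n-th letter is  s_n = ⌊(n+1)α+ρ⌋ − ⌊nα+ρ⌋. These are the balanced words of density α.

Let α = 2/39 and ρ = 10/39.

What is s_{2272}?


0

(n+1)α + ρ = (2273·2 + 10) / 39 = 4556/39
nα + ρ     = (2272·2 + 10) / 39 = 4554/39
⌊4556/39⌋ = 116,  ⌊4554/39⌋ = 116
s_{2272} = 116 − 116 = 0


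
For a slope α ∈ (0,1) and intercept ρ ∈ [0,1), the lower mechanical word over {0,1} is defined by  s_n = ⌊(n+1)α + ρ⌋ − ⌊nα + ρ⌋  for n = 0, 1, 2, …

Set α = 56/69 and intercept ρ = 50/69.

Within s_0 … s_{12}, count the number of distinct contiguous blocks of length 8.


t_n = ⌊(n·56+50)/69⌋ for n = 0 … 13:
  n=0…9: ⌊50/69⌋=0 ⌊106/69⌋=1 ⌊162/69⌋=2 ⌊218/69⌋=3 ⌊274/69⌋=3 ⌊330/69⌋=4 ⌊386/69⌋=5 ⌊442/69⌋=6 ⌊498/69⌋=7 ⌊554/69⌋=8
  n=10…13: ⌊610/69⌋=8 ⌊666/69⌋=9 ⌊722/69⌋=10 ⌊778/69⌋=11
s_n = t_(n+1) − t_n for n = 0 … 12 gives
prefix = 1110111110111
slide a length-8 window over [0..7] … [5..12] (6 windows); first occurrence of each distinct factor:
  [  0..  7] 11101111
  [  1..  8] 11011111
  [  2..  9] 10111110
  [  3.. 10] 01111101
  [  4.. 11] 11111011
  [  5.. 12] 11110111
distinct factors: {01111101, 10111110, 11011111, 11101111, 11110111, 11111011}
count = 6  (Sturmian bound for length 8 is 9)

6


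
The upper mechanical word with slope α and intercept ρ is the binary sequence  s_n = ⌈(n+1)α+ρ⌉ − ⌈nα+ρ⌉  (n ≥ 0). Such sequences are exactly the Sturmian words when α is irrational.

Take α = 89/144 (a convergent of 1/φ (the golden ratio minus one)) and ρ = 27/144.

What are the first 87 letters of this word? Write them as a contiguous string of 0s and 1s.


n=0: ⌈(1·89+27)/144⌉ − ⌈(0·89+27)/144⌉ = ⌈116/144⌉ − ⌈27/144⌉ = 1 − 1 = 0
n=1: ⌈(2·89+27)/144⌉ − ⌈(1·89+27)/144⌉ = ⌈205/144⌉ − ⌈116/144⌉ = 2 − 1 = 1
n=2: ⌈(3·89+27)/144⌉ − ⌈(2·89+27)/144⌉ = ⌈294/144⌉ − ⌈205/144⌉ = 3 − 2 = 1
n=3: ⌈(4·89+27)/144⌉ − ⌈(3·89+27)/144⌉ = ⌈383/144⌉ − ⌈294/144⌉ = 3 − 3 = 0
n=4: ⌈(5·89+27)/144⌉ − ⌈(4·89+27)/144⌉ = ⌈472/144⌉ − ⌈383/144⌉ = 4 − 3 = 1
n=5: ⌈(6·89+27)/144⌉ − ⌈(5·89+27)/144⌉ = ⌈561/144⌉ − ⌈472/144⌉ = 4 − 4 = 0
n=6: ⌈(7·89+27)/144⌉ − ⌈(6·89+27)/144⌉ = ⌈650/144⌉ − ⌈561/144⌉ = 5 − 4 = 1
n=7: ⌈(8·89+27)/144⌉ − ⌈(7·89+27)/144⌉ = ⌈739/144⌉ − ⌈650/144⌉ = 6 − 5 = 1
n=8: ⌈(9·89+27)/144⌉ − ⌈(8·89+27)/144⌉ = ⌈828/144⌉ − ⌈739/144⌉ = 6 − 6 = 0
n=9: ⌈(10·89+27)/144⌉ − ⌈(9·89+27)/144⌉ = ⌈917/144⌉ − ⌈828/144⌉ = 7 − 6 = 1
n=10: ⌈(11·89+27)/144⌉ − ⌈(10·89+27)/144⌉ = ⌈1006/144⌉ − ⌈917/144⌉ = 7 − 7 = 0
n=11: ⌈(12·89+27)/144⌉ − ⌈(11·89+27)/144⌉ = ⌈1095/144⌉ − ⌈1006/144⌉ = 8 − 7 = 1
n=12: ⌈(13·89+27)/144⌉ − ⌈(12·89+27)/144⌉ = ⌈1184/144⌉ − ⌈1095/144⌉ = 9 − 8 = 1
n=13: ⌈(14·89+27)/144⌉ − ⌈(13·89+27)/144⌉ = ⌈1273/144⌉ − ⌈1184/144⌉ = 9 − 9 = 0
n=14: ⌈(15·89+27)/144⌉ − ⌈(14·89+27)/144⌉ = ⌈1362/144⌉ − ⌈1273/144⌉ = 10 − 9 = 1
n=15: ⌈(16·89+27)/144⌉ − ⌈(15·89+27)/144⌉ = ⌈1451/144⌉ − ⌈1362/144⌉ = 11 − 10 = 1
n=16: ⌈(17·89+27)/144⌉ − ⌈(16·89+27)/144⌉ = ⌈1540/144⌉ − ⌈1451/144⌉ = 11 − 11 = 0
n=17: ⌈(18·89+27)/144⌉ − ⌈(17·89+27)/144⌉ = ⌈1629/144⌉ − ⌈1540/144⌉ = 12 − 11 = 1
n=18: ⌈(19·89+27)/144⌉ − ⌈(18·89+27)/144⌉ = ⌈1718/144⌉ − ⌈1629/144⌉ = 12 − 12 = 0
n=19: ⌈(20·89+27)/144⌉ − ⌈(19·89+27)/144⌉ = ⌈1807/144⌉ − ⌈1718/144⌉ = 13 − 12 = 1
n=20: ⌈(21·89+27)/144⌉ − ⌈(20·89+27)/144⌉ = ⌈1896/144⌉ − ⌈1807/144⌉ = 14 − 13 = 1
n=21: ⌈(22·89+27)/144⌉ − ⌈(21·89+27)/144⌉ = ⌈1985/144⌉ − ⌈1896/144⌉ = 14 − 14 = 0
n=22: ⌈(23·89+27)/144⌉ − ⌈(22·89+27)/144⌉ = ⌈2074/144⌉ − ⌈1985/144⌉ = 15 − 14 = 1
n=23: ⌈(24·89+27)/144⌉ − ⌈(23·89+27)/144⌉ = ⌈2163/144⌉ − ⌈2074/144⌉ = 16 − 15 = 1
n=24: ⌈(25·89+27)/144⌉ − ⌈(24·89+27)/144⌉ = ⌈2252/144⌉ − ⌈2163/144⌉ = 16 − 16 = 0
n=25: ⌈(26·89+27)/144⌉ − ⌈(25·89+27)/144⌉ = ⌈2341/144⌉ − ⌈2252/144⌉ = 17 − 16 = 1
n=26: ⌈(27·89+27)/144⌉ − ⌈(26·89+27)/144⌉ = ⌈2430/144⌉ − ⌈2341/144⌉ = 17 − 17 = 0
n=27: ⌈(28·89+27)/144⌉ − ⌈(27·89+27)/144⌉ = ⌈2519/144⌉ − ⌈2430/144⌉ = 18 − 17 = 1
n=28: ⌈(29·89+27)/144⌉ − ⌈(28·89+27)/144⌉ = ⌈2608/144⌉ − ⌈2519/144⌉ = 19 − 18 = 1
n=29: ⌈(30·89+27)/144⌉ − ⌈(29·89+27)/144⌉ = ⌈2697/144⌉ − ⌈2608/144⌉ = 19 − 19 = 0
n=30: ⌈(31·89+27)/144⌉ − ⌈(30·89+27)/144⌉ = ⌈2786/144⌉ − ⌈2697/144⌉ = 20 − 19 = 1
n=31: ⌈(32·89+27)/144⌉ − ⌈(31·89+27)/144⌉ = ⌈2875/144⌉ − ⌈2786/144⌉ = 20 − 20 = 0
n=32: ⌈(33·89+27)/144⌉ − ⌈(32·89+27)/144⌉ = ⌈2964/144⌉ − ⌈2875/144⌉ = 21 − 20 = 1
n=33: ⌈(34·89+27)/144⌉ − ⌈(33·89+27)/144⌉ = ⌈3053/144⌉ − ⌈2964/144⌉ = 22 − 21 = 1
n=34: ⌈(35·89+27)/144⌉ − ⌈(34·89+27)/144⌉ = ⌈3142/144⌉ − ⌈3053/144⌉ = 22 − 22 = 0
n=35: ⌈(36·89+27)/144⌉ − ⌈(35·89+27)/144⌉ = ⌈3231/144⌉ − ⌈3142/144⌉ = 23 − 22 = 1
n=36: ⌈(37·89+27)/144⌉ − ⌈(36·89+27)/144⌉ = ⌈3320/144⌉ − ⌈3231/144⌉ = 24 − 23 = 1
n=37: ⌈(38·89+27)/144⌉ − ⌈(37·89+27)/144⌉ = ⌈3409/144⌉ − ⌈3320/144⌉ = 24 − 24 = 0
n=38: ⌈(39·89+27)/144⌉ − ⌈(38·89+27)/144⌉ = ⌈3498/144⌉ − ⌈3409/144⌉ = 25 − 24 = 1
n=39: ⌈(40·89+27)/144⌉ − ⌈(39·89+27)/144⌉ = ⌈3587/144⌉ − ⌈3498/144⌉ = 25 − 25 = 0
n=40: ⌈(41·89+27)/144⌉ − ⌈(40·89+27)/144⌉ = ⌈3676/144⌉ − ⌈3587/144⌉ = 26 − 25 = 1
n=41: ⌈(42·89+27)/144⌉ − ⌈(41·89+27)/144⌉ = ⌈3765/144⌉ − ⌈3676/144⌉ = 27 − 26 = 1
n=42: ⌈(43·89+27)/144⌉ − ⌈(42·89+27)/144⌉ = ⌈3854/144⌉ − ⌈3765/144⌉ = 27 − 27 = 0
n=43: ⌈(44·89+27)/144⌉ − ⌈(43·89+27)/144⌉ = ⌈3943/144⌉ − ⌈3854/144⌉ = 28 − 27 = 1
n=44: ⌈(45·89+27)/144⌉ − ⌈(44·89+27)/144⌉ = ⌈4032/144⌉ − ⌈3943/144⌉ = 28 − 28 = 0
n=45: ⌈(46·89+27)/144⌉ − ⌈(45·89+27)/144⌉ = ⌈4121/144⌉ − ⌈4032/144⌉ = 29 − 28 = 1
n=46: ⌈(47·89+27)/144⌉ − ⌈(46·89+27)/144⌉ = ⌈4210/144⌉ − ⌈4121/144⌉ = 30 − 29 = 1
n=47: ⌈(48·89+27)/144⌉ − ⌈(47·89+27)/144⌉ = ⌈4299/144⌉ − ⌈4210/144⌉ = 30 − 30 = 0
n=48: ⌈(49·89+27)/144⌉ − ⌈(48·89+27)/144⌉ = ⌈4388/144⌉ − ⌈4299/144⌉ = 31 − 30 = 1
n=49: ⌈(50·89+27)/144⌉ − ⌈(49·89+27)/144⌉ = ⌈4477/144⌉ − ⌈4388/144⌉ = 32 − 31 = 1
n=50: ⌈(51·89+27)/144⌉ − ⌈(50·89+27)/144⌉ = ⌈4566/144⌉ − ⌈4477/144⌉ = 32 − 32 = 0
n=51: ⌈(52·89+27)/144⌉ − ⌈(51·89+27)/144⌉ = ⌈4655/144⌉ − ⌈4566/144⌉ = 33 − 32 = 1
n=52: ⌈(53·89+27)/144⌉ − ⌈(52·89+27)/144⌉ = ⌈4744/144⌉ − ⌈4655/144⌉ = 33 − 33 = 0
n=53: ⌈(54·89+27)/144⌉ − ⌈(53·89+27)/144⌉ = ⌈4833/144⌉ − ⌈4744/144⌉ = 34 − 33 = 1
n=54: ⌈(55·89+27)/144⌉ − ⌈(54·89+27)/144⌉ = ⌈4922/144⌉ − ⌈4833/144⌉ = 35 − 34 = 1
n=55: ⌈(56·89+27)/144⌉ − ⌈(55·89+27)/144⌉ = ⌈5011/144⌉ − ⌈4922/144⌉ = 35 − 35 = 0
n=56: ⌈(57·89+27)/144⌉ − ⌈(56·89+27)/144⌉ = ⌈5100/144⌉ − ⌈5011/144⌉ = 36 − 35 = 1
n=57: ⌈(58·89+27)/144⌉ − ⌈(57·89+27)/144⌉ = ⌈5189/144⌉ − ⌈5100/144⌉ = 37 − 36 = 1
n=58: ⌈(59·89+27)/144⌉ − ⌈(58·89+27)/144⌉ = ⌈5278/144⌉ − ⌈5189/144⌉ = 37 − 37 = 0
n=59: ⌈(60·89+27)/144⌉ − ⌈(59·89+27)/144⌉ = ⌈5367/144⌉ − ⌈5278/144⌉ = 38 − 37 = 1
n=60: ⌈(61·89+27)/144⌉ − ⌈(60·89+27)/144⌉ = ⌈5456/144⌉ − ⌈5367/144⌉ = 38 − 38 = 0
n=61: ⌈(62·89+27)/144⌉ − ⌈(61·89+27)/144⌉ = ⌈5545/144⌉ − ⌈5456/144⌉ = 39 − 38 = 1
n=62: ⌈(63·89+27)/144⌉ − ⌈(62·89+27)/144⌉ = ⌈5634/144⌉ − ⌈5545/144⌉ = 40 − 39 = 1
n=63: ⌈(64·89+27)/144⌉ − ⌈(63·89+27)/144⌉ = ⌈5723/144⌉ − ⌈5634/144⌉ = 40 − 40 = 0
n=64: ⌈(65·89+27)/144⌉ − ⌈(64·89+27)/144⌉ = ⌈5812/144⌉ − ⌈5723/144⌉ = 41 − 40 = 1
n=65: ⌈(66·89+27)/144⌉ − ⌈(65·89+27)/144⌉ = ⌈5901/144⌉ − ⌈5812/144⌉ = 41 − 41 = 0
n=66: ⌈(67·89+27)/144⌉ − ⌈(66·89+27)/144⌉ = ⌈5990/144⌉ − ⌈5901/144⌉ = 42 − 41 = 1
n=67: ⌈(68·89+27)/144⌉ − ⌈(67·89+27)/144⌉ = ⌈6079/144⌉ − ⌈5990/144⌉ = 43 − 42 = 1
n=68: ⌈(69·89+27)/144⌉ − ⌈(68·89+27)/144⌉ = ⌈6168/144⌉ − ⌈6079/144⌉ = 43 − 43 = 0
n=69: ⌈(70·89+27)/144⌉ − ⌈(69·89+27)/144⌉ = ⌈6257/144⌉ − ⌈6168/144⌉ = 44 − 43 = 1
n=70: ⌈(71·89+27)/144⌉ − ⌈(70·89+27)/144⌉ = ⌈6346/144⌉ − ⌈6257/144⌉ = 45 − 44 = 1
n=71: ⌈(72·89+27)/144⌉ − ⌈(71·89+27)/144⌉ = ⌈6435/144⌉ − ⌈6346/144⌉ = 45 − 45 = 0
n=72: ⌈(73·89+27)/144⌉ − ⌈(72·89+27)/144⌉ = ⌈6524/144⌉ − ⌈6435/144⌉ = 46 − 45 = 1
n=73: ⌈(74·89+27)/144⌉ − ⌈(73·89+27)/144⌉ = ⌈6613/144⌉ − ⌈6524/144⌉ = 46 − 46 = 0
n=74: ⌈(75·89+27)/144⌉ − ⌈(74·89+27)/144⌉ = ⌈6702/144⌉ − ⌈6613/144⌉ = 47 − 46 = 1
n=75: ⌈(76·89+27)/144⌉ − ⌈(75·89+27)/144⌉ = ⌈6791/144⌉ − ⌈6702/144⌉ = 48 − 47 = 1
n=76: ⌈(77·89+27)/144⌉ − ⌈(76·89+27)/144⌉ = ⌈6880/144⌉ − ⌈6791/144⌉ = 48 − 48 = 0
n=77: ⌈(78·89+27)/144⌉ − ⌈(77·89+27)/144⌉ = ⌈6969/144⌉ − ⌈6880/144⌉ = 49 − 48 = 1
n=78: ⌈(79·89+27)/144⌉ − ⌈(78·89+27)/144⌉ = ⌈7058/144⌉ − ⌈6969/144⌉ = 50 − 49 = 1
n=79: ⌈(80·89+27)/144⌉ − ⌈(79·89+27)/144⌉ = ⌈7147/144⌉ − ⌈7058/144⌉ = 50 − 50 = 0
n=80: ⌈(81·89+27)/144⌉ − ⌈(80·89+27)/144⌉ = ⌈7236/144⌉ − ⌈7147/144⌉ = 51 − 50 = 1
n=81: ⌈(82·89+27)/144⌉ − ⌈(81·89+27)/144⌉ = ⌈7325/144⌉ − ⌈7236/144⌉ = 51 − 51 = 0
n=82: ⌈(83·89+27)/144⌉ − ⌈(82·89+27)/144⌉ = ⌈7414/144⌉ − ⌈7325/144⌉ = 52 − 51 = 1
n=83: ⌈(84·89+27)/144⌉ − ⌈(83·89+27)/144⌉ = ⌈7503/144⌉ − ⌈7414/144⌉ = 53 − 52 = 1
n=84: ⌈(85·89+27)/144⌉ − ⌈(84·89+27)/144⌉ = ⌈7592/144⌉ − ⌈7503/144⌉ = 53 − 53 = 0
n=85: ⌈(86·89+27)/144⌉ − ⌈(85·89+27)/144⌉ = ⌈7681/144⌉ − ⌈7592/144⌉ = 54 − 53 = 1
n=86: ⌈(87·89+27)/144⌉ − ⌈(86·89+27)/144⌉ = ⌈7770/144⌉ − ⌈7681/144⌉ = 54 − 54 = 0

011010110101101101011011010110101101101011010110110101101101011010110110101101101011010


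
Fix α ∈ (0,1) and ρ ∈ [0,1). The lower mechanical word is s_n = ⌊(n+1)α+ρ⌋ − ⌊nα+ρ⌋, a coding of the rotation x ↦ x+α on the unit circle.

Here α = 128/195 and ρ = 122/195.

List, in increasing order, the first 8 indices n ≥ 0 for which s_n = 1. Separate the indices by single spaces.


0 2 3 5 6 8 9 11

n=0: ⌊250/195⌋−⌊122/195⌋ = 1−0 = 1  ← one
n=1: ⌊378/195⌋−⌊250/195⌋ = 1−1 = 0
n=2: ⌊506/195⌋−⌊378/195⌋ = 2−1 = 1  ← one
n=3: ⌊634/195⌋−⌊506/195⌋ = 3−2 = 1  ← one
n=4: ⌊762/195⌋−⌊634/195⌋ = 3−3 = 0
n=5: ⌊890/195⌋−⌊762/195⌋ = 4−3 = 1  ← one
n=6: ⌊1018/195⌋−⌊890/195⌋ = 5−4 = 1  ← one
n=7: ⌊1146/195⌋−⌊1018/195⌋ = 5−5 = 0
n=8: ⌊1274/195⌋−⌊1146/195⌋ = 6−5 = 1  ← one
n=9: ⌊1402/195⌋−⌊1274/195⌋ = 7−6 = 1  ← one
n=10: ⌊1530/195⌋−⌊1402/195⌋ = 7−7 = 0
n=11: ⌊1658/195⌋−⌊1530/195⌋ = 8−7 = 1  ← one
positions of the first 8 ones: 0 2 3 5 6 8 9 11


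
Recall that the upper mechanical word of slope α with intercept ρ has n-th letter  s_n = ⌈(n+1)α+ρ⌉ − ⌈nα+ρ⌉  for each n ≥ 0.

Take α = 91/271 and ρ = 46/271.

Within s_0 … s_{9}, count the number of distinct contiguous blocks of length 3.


t_n = ⌈(n·91+46)/271⌉ for n = 0 … 10:
  n=0…9: ⌈46/271⌉=1 ⌈137/271⌉=1 ⌈228/271⌉=1 ⌈319/271⌉=2 ⌈410/271⌉=2 ⌈501/271⌉=2 ⌈592/271⌉=3 ⌈683/271⌉=3 ⌈774/271⌉=3 ⌈865/271⌉=4
  n=10: ⌈956/271⌉=4
s_n = t_(n+1) − t_n for n = 0 … 9 gives
prefix = 0010010010
slide a length-3 window over [0..2] … [7..9] (8 windows); first occurrence of each distinct factor:
  [  0..  2] 001
  [  1..  3] 010
  [  2..  4] 100
  (the other 5 windows repeat one of these)
distinct factors: {001, 010, 100}
count = 3  (Sturmian bound for length 3 is 4)

3


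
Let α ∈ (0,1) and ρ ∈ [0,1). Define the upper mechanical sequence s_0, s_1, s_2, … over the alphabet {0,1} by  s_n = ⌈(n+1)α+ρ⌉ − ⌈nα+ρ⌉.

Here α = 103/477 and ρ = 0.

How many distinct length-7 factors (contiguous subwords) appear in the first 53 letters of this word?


8

t_n = ⌈(n·103)/477⌉ for n = 0 … 53:
  n=0…9: ⌈0/477⌉=0 ⌈103/477⌉=1 ⌈206/477⌉=1 ⌈309/477⌉=1 ⌈412/477⌉=1 ⌈515/477⌉=2 ⌈618/477⌉=2 ⌈721/477⌉=2 ⌈824/477⌉=2 ⌈927/477⌉=2
  n=10…19: ⌈1030/477⌉=3 ⌈1133/477⌉=3 ⌈1236/477⌉=3 ⌈1339/477⌉=3 ⌈1442/477⌉=4 ⌈1545/477⌉=4 ⌈1648/477⌉=4 ⌈1751/477⌉=4 ⌈1854/477⌉=4 ⌈1957/477⌉=5
  n=20…29: ⌈2060/477⌉=5 ⌈2163/477⌉=5 ⌈2266/477⌉=5 ⌈2369/477⌉=5 ⌈2472/477⌉=6 ⌈2575/477⌉=6 ⌈2678/477⌉=6 ⌈2781/477⌉=6 ⌈2884/477⌉=7 ⌈2987/477⌉=7
  n=30…39: ⌈3090/477⌉=7 ⌈3193/477⌉=7 ⌈3296/477⌉=7 ⌈3399/477⌉=8 ⌈3502/477⌉=8 ⌈3605/477⌉=8 ⌈3708/477⌉=8 ⌈3811/477⌉=8 ⌈3914/477⌉=9 ⌈4017/477⌉=9
  n=40…49: ⌈4120/477⌉=9 ⌈4223/477⌉=9 ⌈4326/477⌉=10 ⌈4429/477⌉=10 ⌈4532/477⌉=10 ⌈4635/477⌉=10 ⌈4738/477⌉=10 ⌈4841/477⌉=11 ⌈4944/477⌉=11 ⌈5047/477⌉=11
  n=50…53: ⌈5150/477⌉=11 ⌈5253/477⌉=12 ⌈5356/477⌉=12 ⌈5459/477⌉=12
s_n = t_(n+1) − t_n for n = 0 … 52 gives
prefix = 10001000010001000010000100010000100001000100001000100
slide a length-7 window over [0..6] … [46..52] (47 windows); first occurrence of each distinct factor:
  [  0..  6] 1000100
  [  1..  7] 0001000
  [  2..  8] 0010000
  [  3..  9] 0100001
  [  4.. 10] 1000010
  [  5.. 11] 0000100
  [  7.. 13] 0010001
  [  8.. 14] 0100010
  (the other 39 windows repeat one of these)
distinct factors: {0000100, 0001000, 0010000, 0010001, 0100001, 0100010, 1000010, 1000100}
count = 8  (Sturmian bound for length 7 is 8)


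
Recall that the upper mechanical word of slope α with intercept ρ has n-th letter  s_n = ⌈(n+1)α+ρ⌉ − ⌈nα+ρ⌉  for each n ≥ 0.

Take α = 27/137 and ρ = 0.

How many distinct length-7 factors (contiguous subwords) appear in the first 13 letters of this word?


5

t_n = ⌈(n·27)/137⌉ for n = 0 … 13:
  n=0…9: ⌈0/137⌉=0 ⌈27/137⌉=1 ⌈54/137⌉=1 ⌈81/137⌉=1 ⌈108/137⌉=1 ⌈135/137⌉=1 ⌈162/137⌉=2 ⌈189/137⌉=2 ⌈216/137⌉=2 ⌈243/137⌉=2
  n=10…13: ⌈270/137⌉=2 ⌈297/137⌉=3 ⌈324/137⌉=3 ⌈351/137⌉=3
s_n = t_(n+1) − t_n for n = 0 … 12 gives
prefix = 1000010000100
slide a length-7 window over [0..6] … [6..12] (7 windows); first occurrence of each distinct factor:
  [  0..  6] 1000010
  [  1..  7] 0000100
  [  2..  8] 0001000
  [  3..  9] 0010000
  [  4.. 10] 0100001
  (the other 2 windows repeat one of these)
distinct factors: {0000100, 0001000, 0010000, 0100001, 1000010}
count = 5  (Sturmian bound for length 7 is 8)


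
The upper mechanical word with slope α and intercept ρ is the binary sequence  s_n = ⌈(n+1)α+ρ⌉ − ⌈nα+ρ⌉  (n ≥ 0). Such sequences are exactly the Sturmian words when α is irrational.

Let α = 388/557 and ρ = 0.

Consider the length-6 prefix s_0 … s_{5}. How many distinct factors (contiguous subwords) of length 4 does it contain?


3

t_n = ⌈(n·388)/557⌉ for n = 0 … 6:
  n=0…6: ⌈0/557⌉=0 ⌈388/557⌉=1 ⌈776/557⌉=2 ⌈1164/557⌉=3 ⌈1552/557⌉=3 ⌈1940/557⌉=4 ⌈2328/557⌉=5
s_n = t_(n+1) − t_n for n = 0 … 5 gives
prefix = 111011
slide a length-4 window over [0..3] … [2..5] (3 windows); first occurrence of each distinct factor:
  [  0..  3] 1110
  [  1..  4] 1101
  [  2..  5] 1011
distinct factors: {1011, 1101, 1110}
count = 3  (Sturmian bound for length 4 is 5)


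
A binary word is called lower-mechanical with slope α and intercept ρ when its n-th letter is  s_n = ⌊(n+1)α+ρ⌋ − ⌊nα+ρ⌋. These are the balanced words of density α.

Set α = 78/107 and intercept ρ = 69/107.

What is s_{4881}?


(n+1)α + ρ = (4882·78 + 69) / 107 = 380865/107
nα + ρ     = (4881·78 + 69) / 107 = 380787/107
⌊380865/107⌋ = 3559,  ⌊380787/107⌋ = 3558
s_{4881} = 3559 − 3558 = 1

1


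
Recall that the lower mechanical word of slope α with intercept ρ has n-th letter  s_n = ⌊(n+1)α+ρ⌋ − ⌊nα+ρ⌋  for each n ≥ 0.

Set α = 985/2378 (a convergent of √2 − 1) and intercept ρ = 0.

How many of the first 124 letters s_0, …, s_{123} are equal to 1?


#1s = Σ_{n=0}^{123} s_n = Σ_{n=0}^{123} (⌊(n+1)α+ρ⌋ − ⌊nα+ρ⌋)
the sum telescopes: every ⌊nα+ρ⌋ with 0 < n < 124 appears once with + and once with −, leaving ⌊124α+ρ⌋ − ⌊0·α+ρ⌋
124α + ρ = (124·985) / 2378 = 122140/2378
ρ = 0/2378
⌊122140/2378⌋ = 51,  ⌊0/2378⌋ = 0
#1s = 51 − 0 = 51

51


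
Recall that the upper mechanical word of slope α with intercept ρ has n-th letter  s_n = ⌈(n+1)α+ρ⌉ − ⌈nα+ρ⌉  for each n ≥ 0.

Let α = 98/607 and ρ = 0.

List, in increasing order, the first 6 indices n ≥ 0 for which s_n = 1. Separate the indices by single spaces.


0 6 12 18 24 30

n=0: ⌈98/607⌉−⌈0/607⌉ = 1−0 = 1  ← one
n=1: ⌈196/607⌉−⌈98/607⌉ = 1−1 = 0
n=2: ⌈294/607⌉−⌈196/607⌉ = 1−1 = 0
n=3: ⌈392/607⌉−⌈294/607⌉ = 1−1 = 0
n=4: ⌈490/607⌉−⌈392/607⌉ = 1−1 = 0
n=5: ⌈588/607⌉−⌈490/607⌉ = 1−1 = 0
n=6: ⌈686/607⌉−⌈588/607⌉ = 2−1 = 1  ← one
n=7: ⌈784/607⌉−⌈686/607⌉ = 2−2 = 0
n=8: ⌈882/607⌉−⌈784/607⌉ = 2−2 = 0
n=9: ⌈980/607⌉−⌈882/607⌉ = 2−2 = 0
n=10: ⌈1078/607⌉−⌈980/607⌉ = 2−2 = 0
n=11: ⌈1176/607⌉−⌈1078/607⌉ = 2−2 = 0
n=12: ⌈1274/607⌉−⌈1176/607⌉ = 3−2 = 1  ← one
n=13: ⌈1372/607⌉−⌈1274/607⌉ = 3−3 = 0
n=14: ⌈1470/607⌉−⌈1372/607⌉ = 3−3 = 0
n=15: ⌈1568/607⌉−⌈1470/607⌉ = 3−3 = 0
n=16: ⌈1666/607⌉−⌈1568/607⌉ = 3−3 = 0
n=17: ⌈1764/607⌉−⌈1666/607⌉ = 3−3 = 0
n=18: ⌈1862/607⌉−⌈1764/607⌉ = 4−3 = 1  ← one
n=19: ⌈1960/607⌉−⌈1862/607⌉ = 4−4 = 0
n=20: ⌈2058/607⌉−⌈1960/607⌉ = 4−4 = 0
n=21: ⌈2156/607⌉−⌈2058/607⌉ = 4−4 = 0
n=22: ⌈2254/607⌉−⌈2156/607⌉ = 4−4 = 0
n=23: ⌈2352/607⌉−⌈2254/607⌉ = 4−4 = 0
n=24: ⌈2450/607⌉−⌈2352/607⌉ = 5−4 = 1  ← one
n=25: ⌈2548/607⌉−⌈2450/607⌉ = 5−5 = 0
n=26: ⌈2646/607⌉−⌈2548/607⌉ = 5−5 = 0
n=27: ⌈2744/607⌉−⌈2646/607⌉ = 5−5 = 0
n=28: ⌈2842/607⌉−⌈2744/607⌉ = 5−5 = 0
n=29: ⌈2940/607⌉−⌈2842/607⌉ = 5−5 = 0
n=30: ⌈3038/607⌉−⌈2940/607⌉ = 6−5 = 1  ← one
positions of the first 6 ones: 0 6 12 18 24 30


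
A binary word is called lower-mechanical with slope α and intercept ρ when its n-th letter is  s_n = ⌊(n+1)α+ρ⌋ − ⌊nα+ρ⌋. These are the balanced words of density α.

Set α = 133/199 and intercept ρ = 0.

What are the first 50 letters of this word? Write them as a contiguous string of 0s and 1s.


n=0: ⌊(1·133)/199⌋ − ⌊(0·133)/199⌋ = ⌊133/199⌋ − ⌊0/199⌋ = 0 − 0 = 0
n=1: ⌊(2·133)/199⌋ − ⌊(1·133)/199⌋ = ⌊266/199⌋ − ⌊133/199⌋ = 1 − 0 = 1
n=2: ⌊(3·133)/199⌋ − ⌊(2·133)/199⌋ = ⌊399/199⌋ − ⌊266/199⌋ = 2 − 1 = 1
n=3: ⌊(4·133)/199⌋ − ⌊(3·133)/199⌋ = ⌊532/199⌋ − ⌊399/199⌋ = 2 − 2 = 0
n=4: ⌊(5·133)/199⌋ − ⌊(4·133)/199⌋ = ⌊665/199⌋ − ⌊532/199⌋ = 3 − 2 = 1
n=5: ⌊(6·133)/199⌋ − ⌊(5·133)/199⌋ = ⌊798/199⌋ − ⌊665/199⌋ = 4 − 3 = 1
n=6: ⌊(7·133)/199⌋ − ⌊(6·133)/199⌋ = ⌊931/199⌋ − ⌊798/199⌋ = 4 − 4 = 0
n=7: ⌊(8·133)/199⌋ − ⌊(7·133)/199⌋ = ⌊1064/199⌋ − ⌊931/199⌋ = 5 − 4 = 1
n=8: ⌊(9·133)/199⌋ − ⌊(8·133)/199⌋ = ⌊1197/199⌋ − ⌊1064/199⌋ = 6 − 5 = 1
n=9: ⌊(10·133)/199⌋ − ⌊(9·133)/199⌋ = ⌊1330/199⌋ − ⌊1197/199⌋ = 6 − 6 = 0
n=10: ⌊(11·133)/199⌋ − ⌊(10·133)/199⌋ = ⌊1463/199⌋ − ⌊1330/199⌋ = 7 − 6 = 1
n=11: ⌊(12·133)/199⌋ − ⌊(11·133)/199⌋ = ⌊1596/199⌋ − ⌊1463/199⌋ = 8 − 7 = 1
n=12: ⌊(13·133)/199⌋ − ⌊(12·133)/199⌋ = ⌊1729/199⌋ − ⌊1596/199⌋ = 8 − 8 = 0
n=13: ⌊(14·133)/199⌋ − ⌊(13·133)/199⌋ = ⌊1862/199⌋ − ⌊1729/199⌋ = 9 − 8 = 1
n=14: ⌊(15·133)/199⌋ − ⌊(14·133)/199⌋ = ⌊1995/199⌋ − ⌊1862/199⌋ = 10 − 9 = 1
n=15: ⌊(16·133)/199⌋ − ⌊(15·133)/199⌋ = ⌊2128/199⌋ − ⌊1995/199⌋ = 10 − 10 = 0
n=16: ⌊(17·133)/199⌋ − ⌊(16·133)/199⌋ = ⌊2261/199⌋ − ⌊2128/199⌋ = 11 − 10 = 1
n=17: ⌊(18·133)/199⌋ − ⌊(17·133)/199⌋ = ⌊2394/199⌋ − ⌊2261/199⌋ = 12 − 11 = 1
n=18: ⌊(19·133)/199⌋ − ⌊(18·133)/199⌋ = ⌊2527/199⌋ − ⌊2394/199⌋ = 12 − 12 = 0
n=19: ⌊(20·133)/199⌋ − ⌊(19·133)/199⌋ = ⌊2660/199⌋ − ⌊2527/199⌋ = 13 − 12 = 1
n=20: ⌊(21·133)/199⌋ − ⌊(20·133)/199⌋ = ⌊2793/199⌋ − ⌊2660/199⌋ = 14 − 13 = 1
n=21: ⌊(22·133)/199⌋ − ⌊(21·133)/199⌋ = ⌊2926/199⌋ − ⌊2793/199⌋ = 14 − 14 = 0
n=22: ⌊(23·133)/199⌋ − ⌊(22·133)/199⌋ = ⌊3059/199⌋ − ⌊2926/199⌋ = 15 − 14 = 1
n=23: ⌊(24·133)/199⌋ − ⌊(23·133)/199⌋ = ⌊3192/199⌋ − ⌊3059/199⌋ = 16 − 15 = 1
n=24: ⌊(25·133)/199⌋ − ⌊(24·133)/199⌋ = ⌊3325/199⌋ − ⌊3192/199⌋ = 16 − 16 = 0
n=25: ⌊(26·133)/199⌋ − ⌊(25·133)/199⌋ = ⌊3458/199⌋ − ⌊3325/199⌋ = 17 − 16 = 1
n=26: ⌊(27·133)/199⌋ − ⌊(26·133)/199⌋ = ⌊3591/199⌋ − ⌊3458/199⌋ = 18 − 17 = 1
n=27: ⌊(28·133)/199⌋ − ⌊(27·133)/199⌋ = ⌊3724/199⌋ − ⌊3591/199⌋ = 18 − 18 = 0
n=28: ⌊(29·133)/199⌋ − ⌊(28·133)/199⌋ = ⌊3857/199⌋ − ⌊3724/199⌋ = 19 − 18 = 1
n=29: ⌊(30·133)/199⌋ − ⌊(29·133)/199⌋ = ⌊3990/199⌋ − ⌊3857/199⌋ = 20 − 19 = 1
n=30: ⌊(31·133)/199⌋ − ⌊(30·133)/199⌋ = ⌊4123/199⌋ − ⌊3990/199⌋ = 20 − 20 = 0
n=31: ⌊(32·133)/199⌋ − ⌊(31·133)/199⌋ = ⌊4256/199⌋ − ⌊4123/199⌋ = 21 − 20 = 1
n=32: ⌊(33·133)/199⌋ − ⌊(32·133)/199⌋ = ⌊4389/199⌋ − ⌊4256/199⌋ = 22 − 21 = 1
n=33: ⌊(34·133)/199⌋ − ⌊(33·133)/199⌋ = ⌊4522/199⌋ − ⌊4389/199⌋ = 22 − 22 = 0
n=34: ⌊(35·133)/199⌋ − ⌊(34·133)/199⌋ = ⌊4655/199⌋ − ⌊4522/199⌋ = 23 − 22 = 1
n=35: ⌊(36·133)/199⌋ − ⌊(35·133)/199⌋ = ⌊4788/199⌋ − ⌊4655/199⌋ = 24 − 23 = 1
n=36: ⌊(37·133)/199⌋ − ⌊(36·133)/199⌋ = ⌊4921/199⌋ − ⌊4788/199⌋ = 24 − 24 = 0
n=37: ⌊(38·133)/199⌋ − ⌊(37·133)/199⌋ = ⌊5054/199⌋ − ⌊4921/199⌋ = 25 − 24 = 1
n=38: ⌊(39·133)/199⌋ − ⌊(38·133)/199⌋ = ⌊5187/199⌋ − ⌊5054/199⌋ = 26 − 25 = 1
n=39: ⌊(40·133)/199⌋ − ⌊(39·133)/199⌋ = ⌊5320/199⌋ − ⌊5187/199⌋ = 26 − 26 = 0
n=40: ⌊(41·133)/199⌋ − ⌊(40·133)/199⌋ = ⌊5453/199⌋ − ⌊5320/199⌋ = 27 − 26 = 1
n=41: ⌊(42·133)/199⌋ − ⌊(41·133)/199⌋ = ⌊5586/199⌋ − ⌊5453/199⌋ = 28 − 27 = 1
n=42: ⌊(43·133)/199⌋ − ⌊(42·133)/199⌋ = ⌊5719/199⌋ − ⌊5586/199⌋ = 28 − 28 = 0
n=43: ⌊(44·133)/199⌋ − ⌊(43·133)/199⌋ = ⌊5852/199⌋ − ⌊5719/199⌋ = 29 − 28 = 1
n=44: ⌊(45·133)/199⌋ − ⌊(44·133)/199⌋ = ⌊5985/199⌋ − ⌊5852/199⌋ = 30 − 29 = 1
n=45: ⌊(46·133)/199⌋ − ⌊(45·133)/199⌋ = ⌊6118/199⌋ − ⌊5985/199⌋ = 30 − 30 = 0
n=46: ⌊(47·133)/199⌋ − ⌊(46·133)/199⌋ = ⌊6251/199⌋ − ⌊6118/199⌋ = 31 − 30 = 1
n=47: ⌊(48·133)/199⌋ − ⌊(47·133)/199⌋ = ⌊6384/199⌋ − ⌊6251/199⌋ = 32 − 31 = 1
n=48: ⌊(49·133)/199⌋ − ⌊(48·133)/199⌋ = ⌊6517/199⌋ − ⌊6384/199⌋ = 32 − 32 = 0
n=49: ⌊(50·133)/199⌋ − ⌊(49·133)/199⌋ = ⌊6650/199⌋ − ⌊6517/199⌋ = 33 − 32 = 1

01101101101101101101101101101101101101101101101101


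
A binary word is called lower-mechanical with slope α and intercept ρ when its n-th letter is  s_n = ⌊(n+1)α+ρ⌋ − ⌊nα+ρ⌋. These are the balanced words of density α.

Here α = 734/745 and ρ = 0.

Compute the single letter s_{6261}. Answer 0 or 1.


1

(n+1)α + ρ = (6262·734) / 745 = 4596308/745
nα + ρ     = (6261·734) / 745 = 4595574/745
⌊4596308/745⌋ = 6169,  ⌊4595574/745⌋ = 6168
s_{6261} = 6169 − 6168 = 1


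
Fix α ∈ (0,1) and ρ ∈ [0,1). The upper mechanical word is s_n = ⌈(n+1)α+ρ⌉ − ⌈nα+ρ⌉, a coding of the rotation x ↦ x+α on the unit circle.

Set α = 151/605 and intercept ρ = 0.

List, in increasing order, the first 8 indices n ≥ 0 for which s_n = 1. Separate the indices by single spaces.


0 4 8 12 16 20 24 28

n=0: ⌈151/605⌉−⌈0/605⌉ = 1−0 = 1  ← one
n=1: ⌈302/605⌉−⌈151/605⌉ = 1−1 = 0
n=2: ⌈453/605⌉−⌈302/605⌉ = 1−1 = 0
n=3: ⌈604/605⌉−⌈453/605⌉ = 1−1 = 0
n=4: ⌈755/605⌉−⌈604/605⌉ = 2−1 = 1  ← one
n=5: ⌈906/605⌉−⌈755/605⌉ = 2−2 = 0
n=6: ⌈1057/605⌉−⌈906/605⌉ = 2−2 = 0
n=7: ⌈1208/605⌉−⌈1057/605⌉ = 2−2 = 0
n=8: ⌈1359/605⌉−⌈1208/605⌉ = 3−2 = 1  ← one
n=9: ⌈1510/605⌉−⌈1359/605⌉ = 3−3 = 0
n=10: ⌈1661/605⌉−⌈1510/605⌉ = 3−3 = 0
n=11: ⌈1812/605⌉−⌈1661/605⌉ = 3−3 = 0
n=12: ⌈1963/605⌉−⌈1812/605⌉ = 4−3 = 1  ← one
n=13: ⌈2114/605⌉−⌈1963/605⌉ = 4−4 = 0
n=14: ⌈2265/605⌉−⌈2114/605⌉ = 4−4 = 0
n=15: ⌈2416/605⌉−⌈2265/605⌉ = 4−4 = 0
n=16: ⌈2567/605⌉−⌈2416/605⌉ = 5−4 = 1  ← one
n=17: ⌈2718/605⌉−⌈2567/605⌉ = 5−5 = 0
n=18: ⌈2869/605⌉−⌈2718/605⌉ = 5−5 = 0
n=19: ⌈3020/605⌉−⌈2869/605⌉ = 5−5 = 0
n=20: ⌈3171/605⌉−⌈3020/605⌉ = 6−5 = 1  ← one
n=21: ⌈3322/605⌉−⌈3171/605⌉ = 6−6 = 0
n=22: ⌈3473/605⌉−⌈3322/605⌉ = 6−6 = 0
n=23: ⌈3624/605⌉−⌈3473/605⌉ = 6−6 = 0
n=24: ⌈3775/605⌉−⌈3624/605⌉ = 7−6 = 1  ← one
n=25: ⌈3926/605⌉−⌈3775/605⌉ = 7−7 = 0
n=26: ⌈4077/605⌉−⌈3926/605⌉ = 7−7 = 0
n=27: ⌈4228/605⌉−⌈4077/605⌉ = 7−7 = 0
n=28: ⌈4379/605⌉−⌈4228/605⌉ = 8−7 = 1  ← one
positions of the first 8 ones: 0 4 8 12 16 20 24 28


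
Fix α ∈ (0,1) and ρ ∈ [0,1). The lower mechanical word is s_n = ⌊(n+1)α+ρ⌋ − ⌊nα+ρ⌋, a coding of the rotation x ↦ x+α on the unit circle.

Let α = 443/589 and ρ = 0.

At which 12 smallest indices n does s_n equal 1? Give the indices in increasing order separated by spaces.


1 2 3 5 6 7 9 10 11 13 14 15

n=0: ⌊443/589⌋−⌊0/589⌋ = 0−0 = 0
n=1: ⌊886/589⌋−⌊443/589⌋ = 1−0 = 1  ← one
n=2: ⌊1329/589⌋−⌊886/589⌋ = 2−1 = 1  ← one
n=3: ⌊1772/589⌋−⌊1329/589⌋ = 3−2 = 1  ← one
n=4: ⌊2215/589⌋−⌊1772/589⌋ = 3−3 = 0
n=5: ⌊2658/589⌋−⌊2215/589⌋ = 4−3 = 1  ← one
n=6: ⌊3101/589⌋−⌊2658/589⌋ = 5−4 = 1  ← one
n=7: ⌊3544/589⌋−⌊3101/589⌋ = 6−5 = 1  ← one
n=8: ⌊3987/589⌋−⌊3544/589⌋ = 6−6 = 0
n=9: ⌊4430/589⌋−⌊3987/589⌋ = 7−6 = 1  ← one
n=10: ⌊4873/589⌋−⌊4430/589⌋ = 8−7 = 1  ← one
n=11: ⌊5316/589⌋−⌊4873/589⌋ = 9−8 = 1  ← one
n=12: ⌊5759/589⌋−⌊5316/589⌋ = 9−9 = 0
n=13: ⌊6202/589⌋−⌊5759/589⌋ = 10−9 = 1  ← one
n=14: ⌊6645/589⌋−⌊6202/589⌋ = 11−10 = 1  ← one
n=15: ⌊7088/589⌋−⌊6645/589⌋ = 12−11 = 1  ← one
positions of the first 12 ones: 1 2 3 5 6 7 9 10 11 13 14 15


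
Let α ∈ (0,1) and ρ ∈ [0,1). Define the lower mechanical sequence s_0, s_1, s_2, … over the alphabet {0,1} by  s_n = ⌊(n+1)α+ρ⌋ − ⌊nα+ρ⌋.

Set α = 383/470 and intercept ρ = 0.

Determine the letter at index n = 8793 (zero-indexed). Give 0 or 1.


1

(n+1)α + ρ = (8794·383) / 470 = 3368102/470
nα + ρ     = (8793·383) / 470 = 3367719/470
⌊3368102/470⌋ = 7166,  ⌊3367719/470⌋ = 7165
s_{8793} = 7166 − 7165 = 1


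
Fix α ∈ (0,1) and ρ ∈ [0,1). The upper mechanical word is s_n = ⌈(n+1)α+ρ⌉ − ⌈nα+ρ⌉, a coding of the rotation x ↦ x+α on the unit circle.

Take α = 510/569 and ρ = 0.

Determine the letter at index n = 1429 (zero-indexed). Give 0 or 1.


(n+1)α + ρ = (1430·510) / 569 = 729300/569
nα + ρ     = (1429·510) / 569 = 728790/569
⌈729300/569⌉ = 1282,  ⌈728790/569⌉ = 1281
s_{1429} = 1282 − 1281 = 1

1


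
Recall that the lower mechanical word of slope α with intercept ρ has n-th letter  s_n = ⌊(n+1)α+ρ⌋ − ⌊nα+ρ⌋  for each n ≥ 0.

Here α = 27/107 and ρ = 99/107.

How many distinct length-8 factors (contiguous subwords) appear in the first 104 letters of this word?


9

t_n = ⌊(n·27+99)/107⌋ for n = 0 … 104:
  n=0…9: ⌊99/107⌋=0 ⌊126/107⌋=1 ⌊153/107⌋=1 ⌊180/107⌋=1 ⌊207/107⌋=1 ⌊234/107⌋=2 ⌊261/107⌋=2 ⌊288/107⌋=2 ⌊315/107⌋=2 ⌊342/107⌋=3
  n=10…19: ⌊369/107⌋=3 ⌊396/107⌋=3 ⌊423/107⌋=3 ⌊450/107⌋=4 ⌊477/107⌋=4 ⌊504/107⌋=4 ⌊531/107⌋=4 ⌊558/107⌋=5 ⌊585/107⌋=5 ⌊612/107⌋=5
  n=20…29: ⌊639/107⌋=5 ⌊666/107⌋=6 ⌊693/107⌋=6 ⌊720/107⌋=6 ⌊747/107⌋=6 ⌊774/107⌋=7 ⌊801/107⌋=7 ⌊828/107⌋=7 ⌊855/107⌋=7 ⌊882/107⌋=8
  n=30…39: ⌊909/107⌋=8 ⌊936/107⌋=8 ⌊963/107⌋=9 ⌊990/107⌋=9 ⌊1017/107⌋=9 ⌊1044/107⌋=9 ⌊1071/107⌋=10 ⌊1098/107⌋=10 ⌊1125/107⌋=10 ⌊1152/107⌋=10
  n=40…49: ⌊1179/107⌋=11 ⌊1206/107⌋=11 ⌊1233/107⌋=11 ⌊1260/107⌋=11 ⌊1287/107⌋=12 ⌊1314/107⌋=12 ⌊1341/107⌋=12 ⌊1368/107⌋=12 ⌊1395/107⌋=13 ⌊1422/107⌋=13
  n=50…59: ⌊1449/107⌋=13 ⌊1476/107⌋=13 ⌊1503/107⌋=14 ⌊1530/107⌋=14 ⌊1557/107⌋=14 ⌊1584/107⌋=14 ⌊1611/107⌋=15 ⌊1638/107⌋=15 ⌊1665/107⌋=15 ⌊1692/107⌋=15
  n=60…69: ⌊1719/107⌋=16 ⌊1746/107⌋=16 ⌊1773/107⌋=16 ⌊1800/107⌋=16 ⌊1827/107⌋=17 ⌊1854/107⌋=17 ⌊1881/107⌋=17 ⌊1908/107⌋=17 ⌊1935/107⌋=18 ⌊1962/107⌋=18
  n=70…79: ⌊1989/107⌋=18 ⌊2016/107⌋=18 ⌊2043/107⌋=19 ⌊2070/107⌋=19 ⌊2097/107⌋=19 ⌊2124/107⌋=19 ⌊2151/107⌋=20 ⌊2178/107⌋=20 ⌊2205/107⌋=20 ⌊2232/107⌋=20
  n=80…89: ⌊2259/107⌋=21 ⌊2286/107⌋=21 ⌊2313/107⌋=21 ⌊2340/107⌋=21 ⌊2367/107⌋=22 ⌊2394/107⌋=22 ⌊2421/107⌋=22 ⌊2448/107⌋=22 ⌊2475/107⌋=23 ⌊2502/107⌋=23
  n=90…99: ⌊2529/107⌋=23 ⌊2556/107⌋=23 ⌊2583/107⌋=24 ⌊2610/107⌋=24 ⌊2637/107⌋=24 ⌊2664/107⌋=24 ⌊2691/107⌋=25 ⌊2718/107⌋=25 ⌊2745/107⌋=25 ⌊2772/107⌋=25
  n=100…104: ⌊2799/107⌋=26 ⌊2826/107⌋=26 ⌊2853/107⌋=26 ⌊2880/107⌋=26 ⌊2907/107⌋=27
s_n = t_(n+1) − t_n for n = 0 … 103 gives
prefix = 10001000100010001000100010001001000100010001000100010001000100010001000100010001000100010001000100010001
slide a length-8 window over [0..7] … [96..103] (97 windows); first occurrence of each distinct factor:
  [  0..  7] 10001000
  [  1..  8] 00010001
  [  2..  9] 00100010
  [  3.. 10] 01000100
  [ 24.. 31] 10001001
  [ 25.. 32] 00010010
  [ 26.. 33] 00100100
  [ 27.. 34] 01001000
  [ 28.. 35] 10010001
  (the other 88 windows repeat one of these)
distinct factors: {00010001, 00010010, 00100010, 00100100, 01000100, 01001000, 10001000, 10001001, 10010001}
count = 9  (Sturmian bound for length 8 is 9)


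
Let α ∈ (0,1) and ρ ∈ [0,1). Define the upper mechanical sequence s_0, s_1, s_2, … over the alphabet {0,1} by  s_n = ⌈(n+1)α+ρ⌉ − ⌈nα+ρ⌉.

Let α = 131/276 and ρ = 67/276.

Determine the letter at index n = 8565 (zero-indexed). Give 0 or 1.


0

(n+1)α + ρ = (8566·131 + 67) / 276 = 1122213/276
nα + ρ     = (8565·131 + 67) / 276 = 1122082/276
⌈1122213/276⌉ = 4066,  ⌈1122082/276⌉ = 4066
s_{8565} = 4066 − 4066 = 0


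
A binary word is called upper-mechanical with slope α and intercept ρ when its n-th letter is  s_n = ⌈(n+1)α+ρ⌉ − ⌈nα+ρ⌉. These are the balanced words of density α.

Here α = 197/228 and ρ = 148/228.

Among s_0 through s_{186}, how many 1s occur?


#1s = Σ_{n=0}^{186} s_n = Σ_{n=0}^{186} (⌈(n+1)α+ρ⌉ − ⌈nα+ρ⌉)
the sum telescopes: every ⌈nα+ρ⌉ with 0 < n < 187 appears once with + and once with −, leaving ⌈187α+ρ⌉ − ⌈0·α+ρ⌉
187α + ρ = (187·197 + 148) / 228 = 36987/228
ρ = 148/228
⌈36987/228⌉ = 163,  ⌈148/228⌉ = 1
#1s = 163 − 1 = 162

162


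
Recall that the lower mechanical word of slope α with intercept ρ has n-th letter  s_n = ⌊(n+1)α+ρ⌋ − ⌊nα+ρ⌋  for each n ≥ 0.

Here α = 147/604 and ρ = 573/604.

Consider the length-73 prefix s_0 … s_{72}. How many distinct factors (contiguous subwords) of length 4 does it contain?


5

t_n = ⌊(n·147+573)/604⌋ for n = 0 … 73:
  n=0…9: ⌊573/604⌋=0 ⌊720/604⌋=1 ⌊867/604⌋=1 ⌊1014/604⌋=1 ⌊1161/604⌋=1 ⌊1308/604⌋=2 ⌊1455/604⌋=2 ⌊1602/604⌋=2 ⌊1749/604⌋=2 ⌊1896/604⌋=3
  n=10…19: ⌊2043/604⌋=3 ⌊2190/604⌋=3 ⌊2337/604⌋=3 ⌊2484/604⌋=4 ⌊2631/604⌋=4 ⌊2778/604⌋=4 ⌊2925/604⌋=4 ⌊3072/604⌋=5 ⌊3219/604⌋=5 ⌊3366/604⌋=5
  n=20…29: ⌊3513/604⌋=5 ⌊3660/604⌋=6 ⌊3807/604⌋=6 ⌊3954/604⌋=6 ⌊4101/604⌋=6 ⌊4248/604⌋=7 ⌊4395/604⌋=7 ⌊4542/604⌋=7 ⌊4689/604⌋=7 ⌊4836/604⌋=8
  n=30…39: ⌊4983/604⌋=8 ⌊5130/604⌋=8 ⌊5277/604⌋=8 ⌊5424/604⌋=8 ⌊5571/604⌋=9 ⌊5718/604⌋=9 ⌊5865/604⌋=9 ⌊6012/604⌋=9 ⌊6159/604⌋=10 ⌊6306/604⌋=10
  n=40…49: ⌊6453/604⌋=10 ⌊6600/604⌋=10 ⌊6747/604⌋=11 ⌊6894/604⌋=11 ⌊7041/604⌋=11 ⌊7188/604⌋=11 ⌊7335/604⌋=12 ⌊7482/604⌋=12 ⌊7629/604⌋=12 ⌊7776/604⌋=12
  n=50…59: ⌊7923/604⌋=13 ⌊8070/604⌋=13 ⌊8217/604⌋=13 ⌊8364/604⌋=13 ⌊8511/604⌋=14 ⌊8658/604⌋=14 ⌊8805/604⌋=14 ⌊8952/604⌋=14 ⌊9099/604⌋=15 ⌊9246/604⌋=15
  n=60…69: ⌊9393/604⌋=15 ⌊9540/604⌋=15 ⌊9687/604⌋=16 ⌊9834/604⌋=16 ⌊9981/604⌋=16 ⌊10128/604⌋=16 ⌊10275/604⌋=17 ⌊10422/604⌋=17 ⌊10569/604⌋=17 ⌊10716/604⌋=17
  n=70…73: ⌊10863/604⌋=17 ⌊11010/604⌋=18 ⌊11157/604⌋=18 ⌊11304/604⌋=18
s_n = t_(n+1) − t_n for n = 0 … 72 gives
prefix = 1000100010001000100010001000100001000100010001000100010001000100010000100
slide a length-4 window over [0..3] … [69..72] (70 windows); first occurrence of each distinct factor:
  [  0..  3] 1000
  [  1..  4] 0001
  [  2..  5] 0010
  [  3..  6] 0100
  [ 29.. 32] 0000
  (the other 65 windows repeat one of these)
distinct factors: {0000, 0001, 0010, 0100, 1000}
count = 5  (Sturmian bound for length 4 is 5)
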